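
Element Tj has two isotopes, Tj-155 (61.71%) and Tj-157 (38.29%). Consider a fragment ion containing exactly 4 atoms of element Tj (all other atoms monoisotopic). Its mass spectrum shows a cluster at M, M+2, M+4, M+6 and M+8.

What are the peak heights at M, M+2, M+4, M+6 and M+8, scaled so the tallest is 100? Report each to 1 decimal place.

40.3 : 100.0 : 93.1 : 38.5 : 6.0

Each Tj atom is independently Tj-155 (p = 0.6171) or Tj-157 (q = 0.3829); the cluster is the binomial expansion (p + q)^4.
P(M) = 0.6171^4 = 0.145018
P(M+2) = 4 × 0.6171^3 × 0.3829^1 = 0.359925
P(M+4) = 6 × 0.6171^2 × 0.3829^2 = 0.334991
P(M+6) = 4 × 0.6171^1 × 0.3829^3 = 0.138571
P(M+8) = 0.3829^4 = 0.021495
The M+2 peak is largest (0.359925); scaling to 100 gives 40.3 : 100.0 : 93.1 : 38.5 : 6.0.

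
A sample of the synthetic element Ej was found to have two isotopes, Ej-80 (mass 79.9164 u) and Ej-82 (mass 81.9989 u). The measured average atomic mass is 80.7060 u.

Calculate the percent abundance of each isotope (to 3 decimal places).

Ej-80: 62.084%, Ej-82: 37.916%

Writing the weighted mean with unknown fraction x of Ej-80:
79.9164·x + 81.9989·(1 − x) = 80.7060
(79.9164 − 81.9989)·x = 80.7060 − 81.9989
x = -1.2929 / -2.0825 = 0.62084 → 62.084% Ej-80, 37.916% Ej-82.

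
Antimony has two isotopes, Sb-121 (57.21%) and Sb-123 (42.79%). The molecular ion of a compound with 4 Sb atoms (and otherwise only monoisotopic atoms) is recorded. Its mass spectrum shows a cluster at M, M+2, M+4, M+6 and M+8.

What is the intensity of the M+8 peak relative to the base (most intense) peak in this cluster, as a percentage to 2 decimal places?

9.32%

Term probabilities: M 0.1071, M+2 0.3205, M+4 0.3596, M+6 0.1793, M+8 0.0335. Base peak = M+4.
P(M+4) = C(4,2) × 0.5721^2 × 0.4279^2 = 6 × 0.32729841 × 0.18309841 = 0.359567 (base)
P(M+8) = C(4,4) × 0.5721^0 × 0.4279^4 = 1 × 1.0000 × 0.03352503 = 0.033525
Relative intensity = 0.033525 / 0.359567 × 100 = 9.32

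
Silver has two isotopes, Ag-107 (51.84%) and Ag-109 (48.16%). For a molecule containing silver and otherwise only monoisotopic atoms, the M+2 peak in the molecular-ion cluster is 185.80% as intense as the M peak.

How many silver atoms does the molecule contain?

2

With n Ag atoms, P(M+2)/P(M) = C(n,1)·p^(n−1)q / p^n = n·q/p = n · 0.4816/0.5184.
n = 1.8580 × 0.5184/0.4816 = 2.00 ≈ 2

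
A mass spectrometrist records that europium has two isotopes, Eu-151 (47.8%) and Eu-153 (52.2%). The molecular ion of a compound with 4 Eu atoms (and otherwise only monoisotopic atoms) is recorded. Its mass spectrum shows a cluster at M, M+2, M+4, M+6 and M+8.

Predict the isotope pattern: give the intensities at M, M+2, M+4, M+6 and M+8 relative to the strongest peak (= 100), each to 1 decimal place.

14.0 : 61.0 : 100.0 : 72.8 : 19.9

Expanding (0.478 + 0.522)^4:
P(M) = 0.478^4 = 0.052205
P(M+2) = 4 × 0.478^3 × 0.522^1 = 0.228042
P(M+4) = 6 × 0.478^2 × 0.522^2 = 0.373549
P(M+6) = 4 × 0.478^1 × 0.522^3 = 0.271956
P(M+8) = 0.522^4 = 0.074248
The M+4 peak is largest (0.373549); scaling to 100 gives 14.0 : 61.0 : 100.0 : 72.8 : 19.9.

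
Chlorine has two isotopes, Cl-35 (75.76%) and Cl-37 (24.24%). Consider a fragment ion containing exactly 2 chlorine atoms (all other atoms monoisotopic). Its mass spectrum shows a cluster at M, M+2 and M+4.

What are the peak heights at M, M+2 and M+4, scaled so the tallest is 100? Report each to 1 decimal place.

100.0 : 64.0 : 10.2

Each Cl atom is independently Cl-35 (p = 0.7576) or Cl-37 (q = 0.2424); the cluster is the binomial expansion (p + q)^2.
P(M) = 0.7576^2 = 0.573958
P(M+2) = 2 × 0.7576^1 × 0.2424^1 = 0.367284
P(M+4) = 0.2424^2 = 0.058758
The M peak is largest (0.573958); scaling to 100 gives 100.0 : 64.0 : 10.2.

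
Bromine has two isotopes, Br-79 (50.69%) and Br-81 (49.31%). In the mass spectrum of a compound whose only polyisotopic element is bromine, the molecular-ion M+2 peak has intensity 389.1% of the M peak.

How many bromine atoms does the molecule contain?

4

With n Br atoms, P(M+2)/P(M) = C(n,1)·p^(n−1)q / p^n = n·q/p = n · 0.4931/0.5069.
n = 3.891 × 0.5069/0.4931 = 4.00 ≈ 4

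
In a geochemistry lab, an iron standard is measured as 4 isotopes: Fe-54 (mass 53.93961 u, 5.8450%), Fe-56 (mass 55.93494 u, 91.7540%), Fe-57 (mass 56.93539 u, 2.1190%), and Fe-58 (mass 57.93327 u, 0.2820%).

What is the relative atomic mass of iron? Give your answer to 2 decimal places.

The abundance-weighted mean is 0.058450 × 53.93961 + 0.917540 × 55.93494 + 0.021190 × 56.93539 + 0.002820 × 57.93327
= 3.152770 + 51.322545 + 1.206461 + 0.163372 = 55.845148 u

55.85 u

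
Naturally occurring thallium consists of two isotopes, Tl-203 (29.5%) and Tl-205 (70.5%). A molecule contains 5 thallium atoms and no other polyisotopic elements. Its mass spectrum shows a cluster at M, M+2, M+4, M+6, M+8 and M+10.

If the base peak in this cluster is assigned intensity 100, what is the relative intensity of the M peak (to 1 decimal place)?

(0.295 + 0.705)^5 gives M 0.0022, M+2 0.0267, M+4 0.1276, M+6 0.3049, M+8 0.3644, M+10 0.1742; the largest is M+8.
P(M+8) = C(5,4) × 0.295^1 × 0.705^4 = 5 × 0.2950 × 0.24703385 = 0.364375 (base)
P(M) = C(5,0) × 0.295^5 × 0.705^0 = 1 × 0.00223414 × 1.0000 = 0.002234
Relative intensity = 0.002234 / 0.364375 × 100 = 0.6

0.6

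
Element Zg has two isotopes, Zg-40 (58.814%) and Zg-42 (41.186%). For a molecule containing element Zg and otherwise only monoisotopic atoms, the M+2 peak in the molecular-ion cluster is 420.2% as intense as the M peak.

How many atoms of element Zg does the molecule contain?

With n Zg atoms, P(M+2)/P(M) = C(n,1)·p^(n−1)q / p^n = n·q/p = n · 0.41186/0.58814.
n = 4.202 × 0.58814/0.41186 = 6.00 ≈ 6

6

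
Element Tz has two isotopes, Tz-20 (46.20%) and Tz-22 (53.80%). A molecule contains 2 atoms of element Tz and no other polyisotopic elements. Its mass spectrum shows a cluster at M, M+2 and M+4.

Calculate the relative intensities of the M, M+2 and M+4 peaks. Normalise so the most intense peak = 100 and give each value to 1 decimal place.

The 2 Tz atoms are independent, so intensities follow the terms of (0.4620 + 0.5380)^2.
P(M) = 0.4620^2 = 0.213444
P(M+2) = 2 × 0.4620^1 × 0.5380^1 = 0.497112
P(M+4) = 0.5380^2 = 0.289444
The M+2 peak is largest (0.497112); scaling to 100 gives 42.9 : 100.0 : 58.2.

42.9 : 100.0 : 58.2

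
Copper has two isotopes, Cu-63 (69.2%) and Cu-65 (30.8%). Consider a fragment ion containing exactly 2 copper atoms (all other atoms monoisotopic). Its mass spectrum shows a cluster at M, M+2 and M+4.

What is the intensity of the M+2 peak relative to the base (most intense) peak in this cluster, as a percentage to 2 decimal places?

Term probabilities: M 0.4789, M+2 0.4263, M+4 0.0949. Base peak = M.
P(M) = C(2,0) × 0.692^2 × 0.308^0 = 1 × 0.478864 × 1.0000 = 0.478864 (base)
P(M+2) = C(2,1) × 0.692^1 × 0.308^1 = 2 × 0.6920 × 0.3080 = 0.426272
Relative intensity = 0.426272 / 0.478864 × 100 = 89.02

89.02%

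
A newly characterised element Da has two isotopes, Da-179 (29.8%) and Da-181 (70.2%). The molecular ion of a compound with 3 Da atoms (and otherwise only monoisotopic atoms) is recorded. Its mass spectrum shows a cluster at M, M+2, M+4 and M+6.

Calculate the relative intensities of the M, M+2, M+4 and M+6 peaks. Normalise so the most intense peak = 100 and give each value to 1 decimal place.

The 3 Da atoms are independent, so intensities follow the terms of (0.298 + 0.702)^3.
P(M) = 0.298^3 = 0.026464
P(M+2) = 3 × 0.298^2 × 0.702^1 = 0.187021
P(M+4) = 3 × 0.298^1 × 0.702^2 = 0.440567
P(M+6) = 0.702^3 = 0.345948
The M+4 peak is largest (0.440567); scaling to 100 gives 6.0 : 42.5 : 100.0 : 78.5.

6.0 : 42.5 : 100.0 : 78.5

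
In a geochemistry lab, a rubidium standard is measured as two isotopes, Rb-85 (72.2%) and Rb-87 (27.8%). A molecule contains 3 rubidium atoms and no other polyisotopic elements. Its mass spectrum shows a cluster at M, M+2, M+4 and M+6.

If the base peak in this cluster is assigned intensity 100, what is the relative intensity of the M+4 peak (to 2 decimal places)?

38.50

(0.722 + 0.278)^3 gives M 0.3764, M+2 0.4348, M+4 0.1674, M+6 0.0215; the largest is M+2.
P(M+2) = C(3,1) × 0.722^2 × 0.278^1 = 3 × 0.521284 × 0.2780 = 0.434751 (base)
P(M+4) = C(3,2) × 0.722^1 × 0.278^2 = 3 × 0.7220 × 0.077284 = 0.167397
Relative intensity = 0.167397 / 0.434751 × 100 = 38.50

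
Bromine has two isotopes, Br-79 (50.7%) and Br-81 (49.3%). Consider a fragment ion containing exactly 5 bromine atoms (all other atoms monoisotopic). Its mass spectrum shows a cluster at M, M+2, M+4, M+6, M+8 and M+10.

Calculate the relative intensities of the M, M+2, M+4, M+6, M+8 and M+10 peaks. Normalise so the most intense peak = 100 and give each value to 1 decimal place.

The 5 Br atoms are independent, so intensities follow the terms of (0.507 + 0.493)^5.
P(M) = 0.507^5 = 0.033500
P(M+2) = 5 × 0.507^4 × 0.493^1 = 0.162873
P(M+4) = 10 × 0.507^3 × 0.493^2 = 0.316751
P(M+6) = 10 × 0.507^2 × 0.493^3 = 0.308004
P(M+8) = 5 × 0.507^1 × 0.493^4 = 0.149750
P(M+10) = 0.493^5 = 0.029123
The M+4 peak is largest (0.316751); scaling to 100 gives 10.6 : 51.4 : 100.0 : 97.2 : 47.3 : 9.2.

10.6 : 51.4 : 100.0 : 97.2 : 47.3 : 9.2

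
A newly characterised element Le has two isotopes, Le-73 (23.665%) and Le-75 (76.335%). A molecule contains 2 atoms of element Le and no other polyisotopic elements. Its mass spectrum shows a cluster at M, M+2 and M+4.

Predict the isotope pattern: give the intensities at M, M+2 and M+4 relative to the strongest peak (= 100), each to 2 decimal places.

The 2 Le atoms are independent, so intensities follow the terms of (0.23665 + 0.76335)^2.
P(M) = 0.23665^2 = 0.056003
P(M+2) = 2 × 0.23665^1 × 0.76335^1 = 0.361294
P(M+4) = 0.76335^2 = 0.582703
The M+4 peak is largest (0.582703); scaling to 100 gives 9.61 : 62.00 : 100.00.

9.61 : 62.00 : 100.00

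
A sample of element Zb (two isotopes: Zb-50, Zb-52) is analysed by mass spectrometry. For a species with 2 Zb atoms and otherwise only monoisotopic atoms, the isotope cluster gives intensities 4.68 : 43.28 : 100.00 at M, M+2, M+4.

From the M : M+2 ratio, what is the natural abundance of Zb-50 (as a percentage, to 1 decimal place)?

Write p for the Zb-50 fraction. I(M+2)/I(M) = [C(2,1)·p^1·(1−p)] / p^2 = 2·(1−p)/p = 43.28/4.68 = 9.2479
(1−p)/p = 9.2479/2 = 4.6239  ⇒  p = 1/(1 + 4.6239) = 0.1778
Zb-50: 17.8%, Zb-52: 82.2%.

17.8%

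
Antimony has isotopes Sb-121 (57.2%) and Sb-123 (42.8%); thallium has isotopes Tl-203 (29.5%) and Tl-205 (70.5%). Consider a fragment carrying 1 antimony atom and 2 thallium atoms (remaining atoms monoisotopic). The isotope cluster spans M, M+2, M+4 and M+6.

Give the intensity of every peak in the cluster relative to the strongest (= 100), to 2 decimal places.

10.77 : 59.52 : 100.00 : 46.01

Antimony pattern (n=1): 0.5720 : 0.4280
Thallium pattern (n=2): 0.087025 : 0.41595 : 0.497025
Convolve the two distributions (both contribute in 2-u steps):
  M: 0.5720×0.087025 = 0.049778
  M+2: 0.5720×0.41595 + 0.4280×0.087025 = 0.275170
  M+4: 0.5720×0.497025 + 0.4280×0.41595 = 0.462325
  M+6: 0.4280×0.497025 = 0.212727
Scale to base peak (0.462325) = 100: 10.77 : 59.52 : 100.00 : 46.01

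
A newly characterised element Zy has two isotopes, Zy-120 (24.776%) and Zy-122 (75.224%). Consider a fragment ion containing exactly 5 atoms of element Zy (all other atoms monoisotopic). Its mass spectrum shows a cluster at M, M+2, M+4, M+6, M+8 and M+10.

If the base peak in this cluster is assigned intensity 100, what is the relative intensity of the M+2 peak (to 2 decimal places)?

Term probabilities: M 0.0009, M+2 0.0142, M+4 0.0861, M+6 0.2613, M+8 0.3967, M+10 0.2409. Base peak = M+8.
P(M+8) = C(5,4) × 0.24776^1 × 0.75224^4 = 5 × 0.24776 × 0.32020322 = 0.396668 (base)
P(M+2) = C(5,1) × 0.24776^4 × 0.75224^1 = 5 × 0.00376812 × 0.75224 = 0.014173
Relative intensity = 0.014173 / 0.396668 × 100 = 3.57

3.57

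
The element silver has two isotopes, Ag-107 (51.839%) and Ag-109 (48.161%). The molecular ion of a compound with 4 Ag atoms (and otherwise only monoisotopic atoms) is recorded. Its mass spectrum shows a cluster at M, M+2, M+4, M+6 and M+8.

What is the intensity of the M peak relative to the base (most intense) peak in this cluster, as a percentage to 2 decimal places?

Term probabilities: M 0.0722, M+2 0.2684, M+4 0.3740, M+6 0.2316, M+8 0.0538. Base peak = M+4.
P(M+4) = C(4,2) × 0.51839^2 × 0.48161^2 = 6 × 0.26872819 × 0.23194819 = 0.373986 (base)
P(M) = C(4,0) × 0.51839^4 × 0.48161^0 = 1 × 0.07221484 × 1.0000 = 0.072215
Relative intensity = 0.072215 / 0.373986 × 100 = 19.31

19.31%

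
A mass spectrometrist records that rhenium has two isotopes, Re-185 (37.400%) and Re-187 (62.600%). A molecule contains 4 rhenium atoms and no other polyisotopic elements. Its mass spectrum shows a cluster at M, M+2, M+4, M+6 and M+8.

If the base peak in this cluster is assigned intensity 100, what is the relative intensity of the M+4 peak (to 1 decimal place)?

89.6

Term probabilities: M 0.0196, M+2 0.1310, M+4 0.3289, M+6 0.3670, M+8 0.1536. Base peak = M+6.
P(M+6) = C(4,3) × 0.37400^1 × 0.62600^3 = 4 × 0.3740 × 0.24531438 = 0.366990 (base)
P(M+4) = C(4,2) × 0.37400^2 × 0.62600^2 = 6 × 0.139876 × 0.391876 = 0.328884
Relative intensity = 0.328884 / 0.366990 × 100 = 89.6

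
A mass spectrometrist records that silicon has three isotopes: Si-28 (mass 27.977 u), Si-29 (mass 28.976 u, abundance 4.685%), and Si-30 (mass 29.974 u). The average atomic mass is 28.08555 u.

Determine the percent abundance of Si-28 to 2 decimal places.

Let x and y be the fractions of Si-28 and Si-30. Then x + y = 1 − 0.04685 = 0.95315 and 27.977x + 29.974y = 28.08555 − 0.04685×28.976 = 26.7280244.
Substituting: 27.977x + 29.974(0.95315 − x) = 26.7280244
(27.977 − 29.974)x = -1.8416937  ⇒  x = 0.92223, y = 0.03092
Si-28: 92.22%, Si-30: 3.09%.

92.22%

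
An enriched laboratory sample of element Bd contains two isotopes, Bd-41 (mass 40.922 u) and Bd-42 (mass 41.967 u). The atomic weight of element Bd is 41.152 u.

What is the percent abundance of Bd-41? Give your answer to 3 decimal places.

Writing the weighted mean with unknown fraction x of Bd-41:
40.922·x + 41.967·(1 − x) = 41.152
(40.922 − 41.967)·x = 41.152 − 41.967
x = -0.815 / -1.045 = 0.77990 → 77.990% Bd-41, 22.010% Bd-42.

77.990%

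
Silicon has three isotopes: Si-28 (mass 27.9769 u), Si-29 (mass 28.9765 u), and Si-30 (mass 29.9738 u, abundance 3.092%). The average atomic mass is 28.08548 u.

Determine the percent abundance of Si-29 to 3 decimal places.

The remaining 96.908% is split between Si-28 (fraction x) and Si-29 (fraction 0.96908 − x).
Substituting: 27.9769x + 28.9765(0.96908 − x) = 27.158690104
(27.9769 − 28.9765)x = -0.921856516  ⇒  x = 0.92223, y = 0.04685
Si-28: 92.223%, Si-29: 4.685%.

4.685%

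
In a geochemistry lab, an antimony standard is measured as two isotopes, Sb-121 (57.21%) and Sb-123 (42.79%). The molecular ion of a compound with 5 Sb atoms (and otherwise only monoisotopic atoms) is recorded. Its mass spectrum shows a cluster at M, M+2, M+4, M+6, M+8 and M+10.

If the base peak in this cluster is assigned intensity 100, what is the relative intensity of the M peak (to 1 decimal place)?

17.9

(0.5721 + 0.4279)^5 gives M 0.0613, M+2 0.2292, M+4 0.3428, M+6 0.2564, M+8 0.0959, M+10 0.0143; the largest is M+4.
P(M+4) = C(5,2) × 0.5721^3 × 0.4279^2 = 10 × 0.18724742 × 0.18309841 = 0.342847 (base)
P(M) = C(5,0) × 0.5721^5 × 0.4279^0 = 1 × 0.06128578 × 1.0000 = 0.061286
Relative intensity = 0.061286 / 0.342847 × 100 = 17.9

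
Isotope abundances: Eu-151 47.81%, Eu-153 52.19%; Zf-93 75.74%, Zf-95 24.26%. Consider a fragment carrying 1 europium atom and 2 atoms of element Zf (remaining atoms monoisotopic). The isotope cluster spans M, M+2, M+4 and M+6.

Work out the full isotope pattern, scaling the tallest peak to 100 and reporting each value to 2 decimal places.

Europium pattern (n=1): 0.4781 : 0.5219
Element Zf pattern (n=2): 0.57365476 : 0.36749048 : 0.05885476
Convolve the two distributions (both contribute in 2-u steps):
  M: 0.4781×0.57365476 = 0.274264
  M+2: 0.4781×0.36749048 + 0.5219×0.57365476 = 0.475088
  M+4: 0.4781×0.05885476 + 0.5219×0.36749048 = 0.219932
  M+6: 0.5219×0.05885476 = 0.030716
Scale to base peak (0.475088) = 100: 57.73 : 100.00 : 46.29 : 6.47

57.73 : 100.00 : 46.29 : 6.47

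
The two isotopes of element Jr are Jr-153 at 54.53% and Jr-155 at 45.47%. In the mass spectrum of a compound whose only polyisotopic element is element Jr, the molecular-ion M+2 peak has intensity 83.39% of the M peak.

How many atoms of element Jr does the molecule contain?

1

With n Jr atoms, P(M+2)/P(M) = C(n,1)·p^(n−1)q / p^n = n·q/p = n · 0.4547/0.5453.
n = 0.8339 × 0.5453/0.4547 = 1.00 ≈ 1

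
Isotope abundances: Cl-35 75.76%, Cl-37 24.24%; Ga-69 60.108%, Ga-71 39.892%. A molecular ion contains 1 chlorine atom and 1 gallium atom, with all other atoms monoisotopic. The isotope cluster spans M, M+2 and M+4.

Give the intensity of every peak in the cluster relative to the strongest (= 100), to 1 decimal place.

100.0 : 98.4 : 21.2

Chlorine pattern (n=1): 0.7576 : 0.2424
Gallium pattern (n=1): 0.60108 : 0.39892
Convolve the two distributions (both contribute in 2-u steps):
  M: 0.7576×0.60108 = 0.455378
  M+2: 0.7576×0.39892 + 0.2424×0.60108 = 0.447924
  M+4: 0.2424×0.39892 = 0.096698
Scale to base peak (0.455378) = 100: 100.0 : 98.4 : 21.2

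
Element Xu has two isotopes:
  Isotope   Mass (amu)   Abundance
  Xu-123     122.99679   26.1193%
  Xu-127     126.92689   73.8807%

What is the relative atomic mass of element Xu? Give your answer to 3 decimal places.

125.900 amu

Weight each isotope mass by its fractional abundance: 0.261193 × 122.99679 + 0.738807 × 126.92689
= 32.125901 + 93.774475 = 125.900376 amu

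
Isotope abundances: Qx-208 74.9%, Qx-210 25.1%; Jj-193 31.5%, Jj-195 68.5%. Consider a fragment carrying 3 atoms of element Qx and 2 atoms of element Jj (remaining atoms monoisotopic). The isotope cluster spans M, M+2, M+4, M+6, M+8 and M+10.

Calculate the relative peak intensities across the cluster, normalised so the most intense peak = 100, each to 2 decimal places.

Element Qx pattern (n=3): 0.42018975 : 0.42243375 : 0.14156325 : 0.01581325
Element Jj pattern (n=2): 0.099225 : 0.43155 : 0.469225
Convolve the two distributions (both contribute in 2-u steps):
  M: 0.42018975×0.099225 = 0.041693
  M+2: 0.42018975×0.43155 + 0.42243375×0.099225 = 0.223249
  M+4: 0.42018975×0.469225 + 0.42243375×0.43155 + 0.14156325×0.099225 = 0.393511
  M+6: 0.42243375×0.469225 + 0.14156325×0.43155 + 0.01581325×0.099225 = 0.260877
  M+8: 0.14156325×0.469225 + 0.01581325×0.43155 = 0.073249
  M+10: 0.01581325×0.469225 = 0.007420
Scale to base peak (0.393511) = 100: 10.60 : 56.73 : 100.00 : 66.29 : 18.61 : 1.89

10.60 : 56.73 : 100.00 : 66.29 : 18.61 : 1.89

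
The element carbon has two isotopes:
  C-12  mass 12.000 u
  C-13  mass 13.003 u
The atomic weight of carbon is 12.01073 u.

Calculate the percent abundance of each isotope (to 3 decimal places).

C-12: 98.930%, C-13: 1.070%

With x = fraction of C-12 (so C-13 is 1 − x):
12.000·x + 13.003·(1 − x) = 12.01073
(12.000 − 13.003)·x = 12.01073 − 13.003
x = -0.99227 / -1.003 = 0.98930 → 98.930% C-12, 1.070% C-13.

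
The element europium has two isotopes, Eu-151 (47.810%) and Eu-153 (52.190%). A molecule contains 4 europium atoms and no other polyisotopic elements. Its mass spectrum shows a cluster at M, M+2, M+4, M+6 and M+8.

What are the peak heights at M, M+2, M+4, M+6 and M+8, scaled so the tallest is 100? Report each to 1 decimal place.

14.0 : 61.1 : 100.0 : 72.8 : 19.9

The 4 Eu atoms are independent, so intensities follow the terms of (0.47810 + 0.52190)^4.
P(M) = 0.47810^4 = 0.052249
P(M+2) = 4 × 0.47810^3 × 0.52190^1 = 0.228141
P(M+4) = 6 × 0.47810^2 × 0.52190^2 = 0.373563
P(M+6) = 4 × 0.47810^1 × 0.52190^3 = 0.271857
P(M+8) = 0.52190^4 = 0.074191
The M+4 peak is largest (0.373563); scaling to 100 gives 14.0 : 61.1 : 100.0 : 72.8 : 19.9.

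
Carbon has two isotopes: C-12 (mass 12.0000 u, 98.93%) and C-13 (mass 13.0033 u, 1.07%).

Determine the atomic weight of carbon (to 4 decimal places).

12.0107 u

Weight each isotope mass by its fractional abundance: 0.9893 × 12.0000 + 0.0107 × 13.0033
= 11.87160 + 0.13914 = 12.01074 u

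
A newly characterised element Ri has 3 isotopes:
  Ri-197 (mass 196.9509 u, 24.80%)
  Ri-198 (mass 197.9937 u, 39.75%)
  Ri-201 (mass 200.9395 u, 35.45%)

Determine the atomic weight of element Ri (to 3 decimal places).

Weight each isotope mass by its fractional abundance: 0.2480 × 196.9509 + 0.3975 × 197.9937 + 0.3545 × 200.9395
= 48.84382 + 78.70250 + 71.23305 = 198.77937 u

198.779 u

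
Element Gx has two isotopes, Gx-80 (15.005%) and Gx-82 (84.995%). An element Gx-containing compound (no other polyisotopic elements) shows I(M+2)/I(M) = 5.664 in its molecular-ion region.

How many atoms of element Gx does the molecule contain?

1

The M+2/M ratio from n Gx atoms is n · q/p = n · 0.84995/0.15005.
n = 5.664 × 0.15005/0.84995 = 1.00 ≈ 1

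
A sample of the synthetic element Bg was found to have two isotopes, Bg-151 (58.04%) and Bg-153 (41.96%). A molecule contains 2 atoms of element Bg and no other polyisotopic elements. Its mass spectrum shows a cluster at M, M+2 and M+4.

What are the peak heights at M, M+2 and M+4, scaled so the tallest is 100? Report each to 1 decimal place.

69.2 : 100.0 : 36.1

The 2 Bg atoms are independent, so intensities follow the terms of (0.5804 + 0.4196)^2.
P(M) = 0.5804^2 = 0.336864
P(M+2) = 2 × 0.5804^1 × 0.4196^1 = 0.487072
P(M+4) = 0.4196^2 = 0.176064
The M+2 peak is largest (0.487072); scaling to 100 gives 69.2 : 100.0 : 36.1.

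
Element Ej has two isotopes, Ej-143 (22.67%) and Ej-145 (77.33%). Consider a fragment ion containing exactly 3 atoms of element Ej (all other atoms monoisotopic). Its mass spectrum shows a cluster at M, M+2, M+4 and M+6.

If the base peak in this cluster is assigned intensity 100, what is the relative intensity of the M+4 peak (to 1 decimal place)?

87.9

Term probabilities: M 0.0117, M+2 0.1192, M+4 0.4067, M+6 0.4624. Base peak = M+6.
P(M+6) = C(3,3) × 0.2267^0 × 0.7733^3 = 1 × 1.0000 × 0.4624279 = 0.462428 (base)
P(M+4) = C(3,2) × 0.2267^1 × 0.7733^2 = 3 × 0.2267 × 0.59799289 = 0.406695
Relative intensity = 0.406695 / 0.462428 × 100 = 87.9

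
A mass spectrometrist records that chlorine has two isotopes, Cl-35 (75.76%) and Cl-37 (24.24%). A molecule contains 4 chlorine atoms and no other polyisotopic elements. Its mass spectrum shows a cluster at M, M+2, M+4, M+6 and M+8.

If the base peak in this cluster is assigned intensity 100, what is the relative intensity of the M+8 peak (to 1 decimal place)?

(0.7576 + 0.2424)^4 gives M 0.3294, M+2 0.4216, M+4 0.2023, M+6 0.0432, M+8 0.0035; the largest is M+2.
P(M+2) = C(4,1) × 0.7576^3 × 0.2424^1 = 4 × 0.4348304 × 0.2424 = 0.421612 (base)
P(M+8) = C(4,4) × 0.7576^0 × 0.2424^4 = 1 × 1.0000 × 0.00345247 = 0.003452
Relative intensity = 0.003452 / 0.421612 × 100 = 0.8

0.8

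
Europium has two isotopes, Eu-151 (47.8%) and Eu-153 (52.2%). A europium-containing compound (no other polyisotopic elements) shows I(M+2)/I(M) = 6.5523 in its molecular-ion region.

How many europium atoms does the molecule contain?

6

The M+2/M ratio from n Eu atoms is n · q/p = n · 0.522/0.478.
n = 6.5523 × 0.478/0.522 = 6.00 ≈ 6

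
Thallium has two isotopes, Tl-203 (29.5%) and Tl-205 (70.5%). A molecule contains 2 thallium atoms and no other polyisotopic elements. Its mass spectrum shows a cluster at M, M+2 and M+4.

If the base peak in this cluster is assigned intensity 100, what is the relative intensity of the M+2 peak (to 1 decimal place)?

83.7

Term probabilities: M 0.0870, M+2 0.4160, M+4 0.4970. Base peak = M+4.
P(M+4) = C(2,2) × 0.295^0 × 0.705^2 = 1 × 1.0000 × 0.497025 = 0.497025 (base)
P(M+2) = C(2,1) × 0.295^1 × 0.705^1 = 2 × 0.2950 × 0.7050 = 0.415950
Relative intensity = 0.415950 / 0.497025 × 100 = 83.7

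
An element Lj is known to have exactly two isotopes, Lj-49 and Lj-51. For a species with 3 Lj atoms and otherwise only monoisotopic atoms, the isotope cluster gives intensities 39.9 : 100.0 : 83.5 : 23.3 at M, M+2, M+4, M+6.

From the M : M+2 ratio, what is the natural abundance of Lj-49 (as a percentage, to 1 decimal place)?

Write p for the Lj-49 fraction. I(M+2)/I(M) = [C(3,1)·p^2·(1−p)] / p^3 = 3·(1−p)/p = 100.0/39.9 = 2.5063
(1−p)/p = 2.5063/3 = 0.8354  ⇒  p = 1/(1 + 0.8354) = 0.5448
Lj-49: 54.5%, Lj-51: 45.5%.

54.5%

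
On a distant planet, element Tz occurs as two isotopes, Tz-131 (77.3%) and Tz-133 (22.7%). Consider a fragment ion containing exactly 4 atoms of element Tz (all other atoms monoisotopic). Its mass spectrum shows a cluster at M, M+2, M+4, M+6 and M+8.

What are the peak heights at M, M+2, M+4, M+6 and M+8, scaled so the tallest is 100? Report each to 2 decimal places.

Each Tz atom is independently Tz-131 (p = 0.773) or Tz-133 (q = 0.227); the cluster is the binomial expansion (p + q)^4.
P(M) = 0.773^4 = 0.357041
P(M+2) = 4 × 0.773^3 × 0.227^1 = 0.419396
P(M+4) = 6 × 0.773^2 × 0.227^2 = 0.184740
P(M+6) = 4 × 0.773^1 × 0.227^3 = 0.036167
P(M+8) = 0.227^4 = 0.002655
The M+2 peak is largest (0.419396); scaling to 100 gives 85.13 : 100.00 : 44.05 : 8.62 : 0.63.

85.13 : 100.00 : 44.05 : 8.62 : 0.63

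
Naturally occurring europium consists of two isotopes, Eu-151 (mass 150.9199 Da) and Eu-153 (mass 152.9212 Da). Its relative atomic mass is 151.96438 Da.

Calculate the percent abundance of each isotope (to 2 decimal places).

Eu-151: 47.81%, Eu-153: 52.19%

Let x be the fractional abundance of Eu-151; then Eu-153 has abundance 1 − x.
150.9199·x + 152.9212·(1 − x) = 151.96438
(150.9199 − 152.9212)·x = 151.96438 − 152.9212
x = -0.95682 / -2.0013 = 0.47810 → 47.81% Eu-151, 52.19% Eu-153.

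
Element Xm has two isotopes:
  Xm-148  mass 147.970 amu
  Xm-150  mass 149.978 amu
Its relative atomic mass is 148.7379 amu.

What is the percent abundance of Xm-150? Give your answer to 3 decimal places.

38.242%

Let x be the fractional abundance of Xm-148; then Xm-150 has abundance 1 − x.
147.970·x + 149.978·(1 − x) = 148.7379
(147.970 − 149.978)·x = 148.7379 − 149.978
x = -1.2401 / -2.008 = 0.61758 → 61.758% Xm-148, 38.242% Xm-150.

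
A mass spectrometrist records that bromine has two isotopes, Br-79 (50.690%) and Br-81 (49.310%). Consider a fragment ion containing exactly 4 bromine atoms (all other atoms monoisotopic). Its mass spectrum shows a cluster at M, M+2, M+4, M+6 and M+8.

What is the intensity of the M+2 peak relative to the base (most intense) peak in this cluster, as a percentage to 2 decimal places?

68.53%

Term probabilities: M 0.0660, M+2 0.2569, M+4 0.3749, M+6 0.2431, M+8 0.0591. Base peak = M+4.
P(M+4) = C(4,2) × 0.50690^2 × 0.49310^2 = 6 × 0.25694761 × 0.24314761 = 0.374857 (base)
P(M+2) = C(4,1) × 0.50690^3 × 0.49310^1 = 4 × 0.13024674 × 0.4931 = 0.256899
Relative intensity = 0.256899 / 0.374857 × 100 = 68.53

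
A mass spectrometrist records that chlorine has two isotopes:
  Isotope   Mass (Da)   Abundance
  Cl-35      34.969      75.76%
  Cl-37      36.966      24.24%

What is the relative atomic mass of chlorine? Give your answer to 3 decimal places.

35.453 Da

Ar = Σ fᵢ·mᵢ = 0.7576 × 34.969 + 0.2424 × 36.966
= 26.4925 + 8.9606 = 35.4531 Da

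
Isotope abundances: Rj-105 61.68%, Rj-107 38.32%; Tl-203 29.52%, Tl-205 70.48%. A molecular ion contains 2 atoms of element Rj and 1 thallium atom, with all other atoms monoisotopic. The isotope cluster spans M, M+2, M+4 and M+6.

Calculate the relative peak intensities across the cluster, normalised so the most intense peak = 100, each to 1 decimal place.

Element Rj pattern (n=2): 0.38044224 : 0.47271552 : 0.14684224
Thallium pattern (n=1): 0.2952 : 0.7048
Convolve the two distributions (both contribute in 2-u steps):
  M: 0.38044224×0.2952 = 0.112307
  M+2: 0.38044224×0.7048 + 0.47271552×0.2952 = 0.407681
  M+4: 0.47271552×0.7048 + 0.14684224×0.2952 = 0.376518
  M+6: 0.14684224×0.7048 = 0.103494
Scale to base peak (0.407681) = 100: 27.5 : 100.0 : 92.4 : 25.4

27.5 : 100.0 : 92.4 : 25.4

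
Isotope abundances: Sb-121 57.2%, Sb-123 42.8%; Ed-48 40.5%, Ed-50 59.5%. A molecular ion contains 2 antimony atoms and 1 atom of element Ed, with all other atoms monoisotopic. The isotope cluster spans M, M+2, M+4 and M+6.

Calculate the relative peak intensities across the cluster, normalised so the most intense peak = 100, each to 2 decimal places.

Antimony pattern (n=2): 0.327184 : 0.489632 : 0.183184
Element Ed pattern (n=1): 0.4050 : 0.5950
Convolve the two distributions (both contribute in 2-u steps):
  M: 0.327184×0.4050 = 0.132510
  M+2: 0.327184×0.5950 + 0.489632×0.4050 = 0.392975
  M+4: 0.489632×0.5950 + 0.183184×0.4050 = 0.365521
  M+6: 0.183184×0.5950 = 0.108994
Scale to base peak (0.392975) = 100: 33.72 : 100.00 : 93.01 : 27.74

33.72 : 100.00 : 93.01 : 27.74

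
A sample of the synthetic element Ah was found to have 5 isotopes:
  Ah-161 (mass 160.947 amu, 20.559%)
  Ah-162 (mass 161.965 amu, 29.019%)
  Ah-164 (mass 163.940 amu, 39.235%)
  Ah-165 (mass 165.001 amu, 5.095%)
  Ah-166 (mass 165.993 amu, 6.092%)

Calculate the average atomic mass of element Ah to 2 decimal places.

162.93 amu

The abundance-weighted mean is 0.20559 × 160.947 + 0.29019 × 161.965 + 0.39235 × 163.940 + 0.05095 × 165.001 + 0.06092 × 165.993
= 33.0891 + 47.0006 + 64.3219 + 8.4068 + 10.1123 = 162.9307 amu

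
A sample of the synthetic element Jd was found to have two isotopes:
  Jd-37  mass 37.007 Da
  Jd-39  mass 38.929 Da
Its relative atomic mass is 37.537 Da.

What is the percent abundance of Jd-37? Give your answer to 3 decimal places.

Let x be the fractional abundance of Jd-37; then Jd-39 has abundance 1 − x.
37.007·x + 38.929·(1 − x) = 37.537
(37.007 − 38.929)·x = 37.537 − 38.929
x = -1.392 / -1.922 = 0.72425 → 72.425% Jd-37, 27.575% Jd-39.

72.425%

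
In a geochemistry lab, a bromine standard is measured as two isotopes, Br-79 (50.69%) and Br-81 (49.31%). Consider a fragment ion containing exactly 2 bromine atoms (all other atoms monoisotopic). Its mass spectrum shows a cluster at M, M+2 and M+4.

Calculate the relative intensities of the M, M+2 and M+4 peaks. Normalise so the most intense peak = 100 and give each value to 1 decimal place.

The 2 Br atoms are independent, so intensities follow the terms of (0.5069 + 0.4931)^2.
P(M) = 0.5069^2 = 0.256948
P(M+2) = 2 × 0.5069^1 × 0.4931^1 = 0.499905
P(M+4) = 0.4931^2 = 0.243148
The M+2 peak is largest (0.499905); scaling to 100 gives 51.4 : 100.0 : 48.6.

51.4 : 100.0 : 48.6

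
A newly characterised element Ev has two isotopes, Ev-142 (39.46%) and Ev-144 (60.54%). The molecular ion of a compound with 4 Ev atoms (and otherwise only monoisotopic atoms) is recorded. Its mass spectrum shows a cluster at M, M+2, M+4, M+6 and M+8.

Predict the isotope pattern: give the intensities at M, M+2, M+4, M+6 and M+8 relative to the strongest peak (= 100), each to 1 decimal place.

Expanding (0.3946 + 0.6054)^4:
P(M) = 0.3946^4 = 0.024245
P(M+2) = 4 × 0.3946^3 × 0.6054^1 = 0.148790
P(M+4) = 6 × 0.3946^2 × 0.6054^2 = 0.342413
P(M+6) = 4 × 0.3946^1 × 0.6054^3 = 0.350223
P(M+8) = 0.6054^4 = 0.134329
The M+6 peak is largest (0.350223); scaling to 100 gives 6.9 : 42.5 : 97.8 : 100.0 : 38.4.

6.9 : 42.5 : 97.8 : 100.0 : 38.4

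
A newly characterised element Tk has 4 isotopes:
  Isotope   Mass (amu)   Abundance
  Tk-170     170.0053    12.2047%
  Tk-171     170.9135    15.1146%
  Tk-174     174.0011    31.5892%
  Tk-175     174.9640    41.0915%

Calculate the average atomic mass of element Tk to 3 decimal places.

Weight each isotope mass by its fractional abundance: 0.122047 × 170.0053 + 0.151146 × 170.9135 + 0.315892 × 174.0011 + 0.410915 × 174.9640
= 20.74864 + 25.83289 + 54.96556 + 71.89533 = 173.44242 amu

173.442 amu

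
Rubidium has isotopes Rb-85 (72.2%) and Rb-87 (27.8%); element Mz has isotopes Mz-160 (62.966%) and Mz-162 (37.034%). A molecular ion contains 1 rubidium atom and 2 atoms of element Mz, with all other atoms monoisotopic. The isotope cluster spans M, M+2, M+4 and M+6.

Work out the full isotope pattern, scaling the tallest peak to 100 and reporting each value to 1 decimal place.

Rubidium pattern (n=1): 0.7220 : 0.2780
Element Mz pattern (n=2): 0.39647172 : 0.46637657 : 0.13715172
Convolve the two distributions (both contribute in 2-u steps):
  M: 0.7220×0.39647172 = 0.286253
  M+2: 0.7220×0.46637657 + 0.2780×0.39647172 = 0.446943
  M+4: 0.7220×0.13715172 + 0.2780×0.46637657 = 0.228676
  M+6: 0.2780×0.13715172 = 0.038128
Scale to base peak (0.446943) = 100: 64.0 : 100.0 : 51.2 : 8.5

64.0 : 100.0 : 51.2 : 8.5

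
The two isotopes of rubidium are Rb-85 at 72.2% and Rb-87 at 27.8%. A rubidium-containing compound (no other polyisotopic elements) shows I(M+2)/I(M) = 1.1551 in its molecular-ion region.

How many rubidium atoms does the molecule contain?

3

With n Rb atoms, P(M+2)/P(M) = C(n,1)·p^(n−1)q / p^n = n·q/p = n · 0.278/0.722.
n = 1.1551 × 0.722/0.278 = 3.00 ≈ 3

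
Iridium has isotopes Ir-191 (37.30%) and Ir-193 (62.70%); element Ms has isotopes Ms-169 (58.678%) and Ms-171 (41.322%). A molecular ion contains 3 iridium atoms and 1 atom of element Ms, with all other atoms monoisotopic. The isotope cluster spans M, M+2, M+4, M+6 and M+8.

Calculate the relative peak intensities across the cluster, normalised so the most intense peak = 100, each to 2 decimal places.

Iridium pattern (n=3): 0.05189512 : 0.26170165 : 0.43991135 : 0.24649188
Element Ms pattern (n=1): 0.58678 : 0.41322
Convolve the two distributions (both contribute in 2-u steps):
  M: 0.05189512×0.58678 = 0.030451
  M+2: 0.05189512×0.41322 + 0.26170165×0.58678 = 0.175005
  M+4: 0.26170165×0.41322 + 0.43991135×0.58678 = 0.366272
  M+6: 0.43991135×0.41322 + 0.24649188×0.58678 = 0.326417
  M+8: 0.24649188×0.41322 = 0.101855
Scale to base peak (0.366272) = 100: 8.31 : 47.78 : 100.00 : 89.12 : 27.81

8.31 : 47.78 : 100.00 : 89.12 : 27.81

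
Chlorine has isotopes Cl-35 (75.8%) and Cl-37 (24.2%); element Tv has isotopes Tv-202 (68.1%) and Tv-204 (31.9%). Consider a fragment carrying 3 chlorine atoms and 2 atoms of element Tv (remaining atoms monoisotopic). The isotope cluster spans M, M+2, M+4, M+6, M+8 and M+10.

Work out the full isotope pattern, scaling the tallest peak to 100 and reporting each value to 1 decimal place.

52.8 : 100.0 : 75.1 : 27.9 : 5.2 : 0.4

Chlorine pattern (n=3): 0.43551951 : 0.41713346 : 0.13317454 : 0.01417249
Element Tv pattern (n=2): 0.463761 : 0.434478 : 0.101761
Convolve the two distributions (both contribute in 2-u steps):
  M: 0.43551951×0.463761 = 0.201977
  M+2: 0.43551951×0.434478 + 0.41713346×0.463761 = 0.382674
  M+4: 0.43551951×0.101761 + 0.41713346×0.434478 + 0.13317454×0.463761 = 0.287315
  M+6: 0.41713346×0.101761 + 0.13317454×0.434478 + 0.01417249×0.463761 = 0.106882
  M+8: 0.13317454×0.101761 + 0.01417249×0.434478 = 0.019710
  M+10: 0.01417249×0.101761 = 0.001442
Scale to base peak (0.382674) = 100: 52.8 : 100.0 : 75.1 : 27.9 : 5.2 : 0.4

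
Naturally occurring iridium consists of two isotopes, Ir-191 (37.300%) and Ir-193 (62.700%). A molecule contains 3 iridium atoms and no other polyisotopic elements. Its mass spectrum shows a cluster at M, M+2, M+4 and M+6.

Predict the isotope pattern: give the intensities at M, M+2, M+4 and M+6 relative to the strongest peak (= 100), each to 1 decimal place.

The 3 Ir atoms are independent, so intensities follow the terms of (0.37300 + 0.62700)^3.
P(M) = 0.37300^3 = 0.051895
P(M+2) = 3 × 0.37300^2 × 0.62700^1 = 0.261702
P(M+4) = 3 × 0.37300^1 × 0.62700^2 = 0.439911
P(M+6) = 0.62700^3 = 0.246492
The M+4 peak is largest (0.439911); scaling to 100 gives 11.8 : 59.5 : 100.0 : 56.0.

11.8 : 59.5 : 100.0 : 56.0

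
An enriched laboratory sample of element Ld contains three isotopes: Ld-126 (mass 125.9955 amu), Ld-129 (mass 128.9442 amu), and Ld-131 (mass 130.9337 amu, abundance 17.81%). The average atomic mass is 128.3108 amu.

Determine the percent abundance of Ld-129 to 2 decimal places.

48.69%

The remaining 82.19% is split between Ld-126 (fraction x) and Ld-129 (fraction 0.8219 − x).
Substituting: 125.9955x + 128.9442(0.8219 − x) = 104.99150803
(125.9955 − 128.9442)x = -0.98772995  ⇒  x = 0.33497, y = 0.48693
Ld-126: 33.50%, Ld-129: 48.69%.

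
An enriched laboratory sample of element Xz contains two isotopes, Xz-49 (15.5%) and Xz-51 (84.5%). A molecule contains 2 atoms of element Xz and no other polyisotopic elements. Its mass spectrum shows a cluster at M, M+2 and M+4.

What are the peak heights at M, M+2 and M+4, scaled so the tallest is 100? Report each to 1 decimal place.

The 2 Xz atoms are independent, so intensities follow the terms of (0.155 + 0.845)^2.
P(M) = 0.155^2 = 0.024025
P(M+2) = 2 × 0.155^1 × 0.845^1 = 0.261950
P(M+4) = 0.845^2 = 0.714025
The M+4 peak is largest (0.714025); scaling to 100 gives 3.4 : 36.7 : 100.0.

3.4 : 36.7 : 100.0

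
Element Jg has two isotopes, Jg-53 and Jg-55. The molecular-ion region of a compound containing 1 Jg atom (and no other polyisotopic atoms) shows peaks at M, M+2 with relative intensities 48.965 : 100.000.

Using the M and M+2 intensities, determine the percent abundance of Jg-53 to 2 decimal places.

Write p for the Jg-53 fraction. I(M+2)/I(M) = [C(1,1)·p^0·(1−p)] / p^1 = 1·(1−p)/p = 100.000/48.965 = 2.0423
(1−p)/p = 2.0423/1 = 2.0423  ⇒  p = 1/(1 + 2.0423) = 0.3287
Jg-53: 32.87%, Jg-55: 67.13%.

32.87%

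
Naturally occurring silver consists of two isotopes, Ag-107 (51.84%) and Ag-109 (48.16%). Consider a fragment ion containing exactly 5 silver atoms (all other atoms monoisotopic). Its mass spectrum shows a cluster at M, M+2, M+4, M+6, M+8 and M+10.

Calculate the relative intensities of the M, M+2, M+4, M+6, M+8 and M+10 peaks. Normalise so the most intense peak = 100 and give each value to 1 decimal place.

Each Ag atom is independently Ag-107 (p = 0.5184) or Ag-109 (q = 0.4816); the cluster is the binomial expansion (p + q)^5.
P(M) = 0.5184^5 = 0.037439
P(M+2) = 5 × 0.5184^4 × 0.4816^1 = 0.173907
P(M+4) = 10 × 0.5184^3 × 0.4816^2 = 0.323123
P(M+6) = 10 × 0.5184^2 × 0.4816^3 = 0.300185
P(M+8) = 5 × 0.5184^1 × 0.4816^4 = 0.139438
P(M+10) = 0.4816^5 = 0.025908
The M+4 peak is largest (0.323123); scaling to 100 gives 11.6 : 53.8 : 100.0 : 92.9 : 43.2 : 8.0.

11.6 : 53.8 : 100.0 : 92.9 : 43.2 : 8.0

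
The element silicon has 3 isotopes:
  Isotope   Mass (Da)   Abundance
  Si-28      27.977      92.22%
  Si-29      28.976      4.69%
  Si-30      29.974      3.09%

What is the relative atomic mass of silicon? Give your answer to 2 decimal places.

Weight each isotope mass by its fractional abundance: 0.9222 × 27.977 + 0.0469 × 28.976 + 0.0309 × 29.974
= 25.8004 + 1.3590 + 0.9262 = 28.0856 Da

28.09 Da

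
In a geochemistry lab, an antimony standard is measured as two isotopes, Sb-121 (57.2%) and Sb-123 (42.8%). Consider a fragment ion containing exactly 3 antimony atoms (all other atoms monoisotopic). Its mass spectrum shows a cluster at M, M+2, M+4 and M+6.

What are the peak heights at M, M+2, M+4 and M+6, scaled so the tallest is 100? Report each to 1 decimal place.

The 3 Sb atoms are independent, so intensities follow the terms of (0.572 + 0.428)^3.
P(M) = 0.572^3 = 0.187149
P(M+2) = 3 × 0.572^2 × 0.428^1 = 0.420104
P(M+4) = 3 × 0.572^1 × 0.428^2 = 0.314344
P(M+6) = 0.428^3 = 0.078403
The M+2 peak is largest (0.420104); scaling to 100 gives 44.5 : 100.0 : 74.8 : 18.7.

44.5 : 100.0 : 74.8 : 18.7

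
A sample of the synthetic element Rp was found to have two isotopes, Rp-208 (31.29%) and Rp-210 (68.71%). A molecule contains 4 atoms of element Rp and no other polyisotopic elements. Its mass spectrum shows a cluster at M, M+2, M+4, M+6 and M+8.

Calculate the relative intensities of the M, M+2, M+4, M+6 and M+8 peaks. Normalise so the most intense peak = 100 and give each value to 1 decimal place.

2.4 : 20.7 : 68.3 : 100.0 : 54.9

The 4 Rp atoms are independent, so intensities follow the terms of (0.3129 + 0.6871)^4.
P(M) = 0.3129^4 = 0.009586
P(M+2) = 4 × 0.3129^3 × 0.6871^1 = 0.084197
P(M+4) = 6 × 0.3129^2 × 0.6871^2 = 0.277333
P(M+6) = 4 × 0.3129^1 × 0.6871^3 = 0.405999
P(M+8) = 0.6871^4 = 0.222884
The M+6 peak is largest (0.405999); scaling to 100 gives 2.4 : 20.7 : 68.3 : 100.0 : 54.9.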